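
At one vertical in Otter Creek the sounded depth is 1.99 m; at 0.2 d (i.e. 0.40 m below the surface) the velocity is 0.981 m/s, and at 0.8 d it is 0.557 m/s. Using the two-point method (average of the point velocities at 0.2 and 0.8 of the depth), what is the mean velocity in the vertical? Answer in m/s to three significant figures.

v̄ = (0.981 + 0.557) / 2 = 0.7690 m/s

0.769 m/s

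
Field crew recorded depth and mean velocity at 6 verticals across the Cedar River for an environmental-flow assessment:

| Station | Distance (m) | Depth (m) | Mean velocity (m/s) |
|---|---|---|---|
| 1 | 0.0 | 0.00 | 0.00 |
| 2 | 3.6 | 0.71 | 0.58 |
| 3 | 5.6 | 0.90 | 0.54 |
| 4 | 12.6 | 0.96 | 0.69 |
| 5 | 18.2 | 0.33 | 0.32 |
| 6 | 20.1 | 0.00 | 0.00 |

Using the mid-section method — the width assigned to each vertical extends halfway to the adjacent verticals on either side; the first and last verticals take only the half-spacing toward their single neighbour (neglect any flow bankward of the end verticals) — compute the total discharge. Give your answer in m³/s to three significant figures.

w_2 = (5.6 − 0.0)/2 = 2.8 m; q_2 = 0.58 × 0.71 × 2.8 = 1.153 m³/s
w_3 = (12.6 − 3.6)/2 = 4.5 m; q_3 = 0.54 × 0.90 × 4.5 = 2.187 m³/s
w_4 = (18.2 − 5.6)/2 = 6.3 m; q_4 = 0.69 × 0.96 × 6.3 = 4.173 m³/s
w_5 = (20.1 − 12.6)/2 = 3.75 m; q_5 = 0.32 × 0.33 × 3.75 = 0.3960 m³/s
Stations 1, 6 contribute zero (depth or velocity is 0).
Q = Σ qᵢ = 7.909 m³/s

7.91 m³/s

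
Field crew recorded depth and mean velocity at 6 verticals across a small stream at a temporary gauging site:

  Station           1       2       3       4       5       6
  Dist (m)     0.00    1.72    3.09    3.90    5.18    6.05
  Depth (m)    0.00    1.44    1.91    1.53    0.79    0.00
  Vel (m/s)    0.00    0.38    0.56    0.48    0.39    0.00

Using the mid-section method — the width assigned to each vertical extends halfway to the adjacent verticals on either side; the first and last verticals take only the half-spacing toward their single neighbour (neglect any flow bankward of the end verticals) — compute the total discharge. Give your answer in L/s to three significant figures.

3110 L/s

w_2 = (3.09 − 0.00)/2 = 1.545 m; q_2 = 0.38 × 1.44 × 1.545 = 0.8454 m³/s
w_3 = (3.90 − 1.72)/2 = 1.09 m; q_3 = 0.56 × 1.91 × 1.09 = 1.166 m³/s
w_4 = (5.18 − 3.09)/2 = 1.045 m; q_4 = 0.48 × 1.53 × 1.045 = 0.7674 m³/s
w_5 = (6.05 − 3.90)/2 = 1.075 m; q_5 = 0.39 × 0.79 × 1.075 = 0.3312 m³/s
Stations 1, 6 contribute zero (depth or velocity is 0).
Q = Σ qᵢ = 3.110 m³/s
= 3.110 × 1000 = 3110 L/s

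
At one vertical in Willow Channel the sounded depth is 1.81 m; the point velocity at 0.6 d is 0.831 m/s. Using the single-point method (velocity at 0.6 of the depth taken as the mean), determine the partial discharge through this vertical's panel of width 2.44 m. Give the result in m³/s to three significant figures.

3.67 m³/s

v̄ = v₀.₆ = 0.831 m/s
q = v̄ × d × w = 0.8310 × 1.81 × 2.44 = 3.670 m³/s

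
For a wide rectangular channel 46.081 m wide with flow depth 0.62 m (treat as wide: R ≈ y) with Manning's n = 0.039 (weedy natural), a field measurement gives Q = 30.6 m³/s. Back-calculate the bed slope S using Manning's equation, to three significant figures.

0.00330

A = b·y = 46.081 × 0.62 = 28.57 m²
Wide channel: R ≈ y = 0.62 m
S = (Q·n / (1·A·R^(2/3)))² = (30.6×0.039 / (1×28.57×0.7271))² = 0.003300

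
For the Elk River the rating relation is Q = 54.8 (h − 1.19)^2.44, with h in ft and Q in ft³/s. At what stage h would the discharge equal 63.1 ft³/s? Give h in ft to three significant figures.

2.25 ft

h − h₀ = (Q/C)^(1/b) = (63.1/54.8)^(1/2.44) = 1.060 ft
h = 1.19 + 1.060 = 2.250 ft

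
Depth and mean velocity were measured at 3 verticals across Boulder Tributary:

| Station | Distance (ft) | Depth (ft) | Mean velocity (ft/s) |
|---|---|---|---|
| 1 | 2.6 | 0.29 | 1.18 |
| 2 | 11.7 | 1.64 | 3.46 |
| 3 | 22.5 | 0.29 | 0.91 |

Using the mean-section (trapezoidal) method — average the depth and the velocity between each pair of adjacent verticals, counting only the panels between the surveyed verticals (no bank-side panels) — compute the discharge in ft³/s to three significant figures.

Panel 1-2: Δb = 9.1 ft, d̄ = (0.29+1.64)/2 = 0.965, v̄ = (1.18+3.46)/2 = 2.32 → q = 9.1×0.965×2.32 = 20.37 ft³/s
Panel 2-3: Δb = 10.8 ft, d̄ = (1.64+0.29)/2 = 0.965, v̄ = (3.46+0.91)/2 = 2.185 → q = 10.8×0.965×2.185 = 22.77 ft³/s
Q = Σ q = 43.15 ft³/s

43.1 ft³/s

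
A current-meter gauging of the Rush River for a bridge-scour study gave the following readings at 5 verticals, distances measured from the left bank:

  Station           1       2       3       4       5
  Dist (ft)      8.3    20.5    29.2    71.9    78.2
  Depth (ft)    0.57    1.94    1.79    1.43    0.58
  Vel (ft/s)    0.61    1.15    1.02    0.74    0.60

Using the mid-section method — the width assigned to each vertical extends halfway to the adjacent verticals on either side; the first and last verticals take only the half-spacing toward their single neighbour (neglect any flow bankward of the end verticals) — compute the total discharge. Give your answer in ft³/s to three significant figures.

99.4 ft³/s

w_1 = (20.5 − 8.3)/2 = 6.1 ft; q_1 = 0.61 × 0.57 × 6.1 = 2.121 ft³/s
w_2 = (29.2 − 8.3)/2 = 10.45 ft; q_2 = 1.15 × 1.94 × 10.45 = 23.31 ft³/s
w_3 = (71.9 − 20.5)/2 = 25.7 ft; q_3 = 1.02 × 1.79 × 25.7 = 46.92 ft³/s
w_4 = (78.2 − 29.2)/2 = 24.5 ft; q_4 = 0.74 × 1.43 × 24.5 = 25.93 ft³/s
w_5 = (78.2 − 71.9)/2 = 3.15 ft; q_5 = 0.60 × 0.58 × 3.15 = 1.096 ft³/s
Q = Σ qᵢ = 99.38 ft³/s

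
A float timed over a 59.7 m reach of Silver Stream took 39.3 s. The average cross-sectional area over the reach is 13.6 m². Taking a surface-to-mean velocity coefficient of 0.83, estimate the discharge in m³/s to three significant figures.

v_surface = L / t̄ = 59.7 / 39.3 = 1.519 m/s
v_mean = 0.83 × 1.519 = 1.261 m/s
Q = A × v_mean = 13.6 × 1.261 = 17.15 m³/s

17.1 m³/s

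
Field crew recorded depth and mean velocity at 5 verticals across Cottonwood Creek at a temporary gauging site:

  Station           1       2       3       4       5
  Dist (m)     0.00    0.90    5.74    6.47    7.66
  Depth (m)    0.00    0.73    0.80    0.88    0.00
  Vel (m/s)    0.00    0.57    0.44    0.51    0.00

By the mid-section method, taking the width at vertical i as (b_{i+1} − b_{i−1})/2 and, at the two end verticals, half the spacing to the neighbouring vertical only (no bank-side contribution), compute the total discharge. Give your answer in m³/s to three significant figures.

2.61 m³/s

w_2 = (5.74 − 0.00)/2 = 2.87 m; q_2 = 0.57 × 0.73 × 2.87 = 1.194 m³/s
w_3 = (6.47 − 0.90)/2 = 2.785 m; q_3 = 0.44 × 0.80 × 2.785 = 0.9803 m³/s
w_4 = (7.66 − 5.74)/2 = 0.96 m; q_4 = 0.51 × 0.88 × 0.96 = 0.4308 m³/s
Stations 1, 5 contribute zero (depth or velocity is 0).
Q = Σ qᵢ = 2.605 m³/s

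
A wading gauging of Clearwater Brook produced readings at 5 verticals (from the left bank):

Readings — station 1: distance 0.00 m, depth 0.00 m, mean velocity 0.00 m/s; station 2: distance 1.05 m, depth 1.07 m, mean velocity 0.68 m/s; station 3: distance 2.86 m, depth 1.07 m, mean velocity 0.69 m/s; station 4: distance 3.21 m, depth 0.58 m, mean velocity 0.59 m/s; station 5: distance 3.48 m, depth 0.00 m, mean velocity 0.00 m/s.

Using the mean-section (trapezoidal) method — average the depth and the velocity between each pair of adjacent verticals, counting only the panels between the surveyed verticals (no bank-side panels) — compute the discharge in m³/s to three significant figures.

Panel 1-2: Δb = 1.05 m, d̄ = (0.00+1.07)/2 = 0.535, v̄ = (0.00+0.68)/2 = 0.34 → q = 1.05×0.535×0.34 = 0.1910 m³/s
Panel 2-3: Δb = 1.81 m, d̄ = (1.07+1.07)/2 = 1.07, v̄ = (0.68+0.69)/2 = 0.685 → q = 1.81×1.07×0.685 = 1.327 m³/s
Panel 3-4: Δb = 0.35 m, d̄ = (1.07+0.58)/2 = 0.825, v̄ = (0.69+0.59)/2 = 0.64 → q = 0.35×0.825×0.64 = 0.1848 m³/s
Panel 4-5: Δb = 0.27 m, d̄ = (0.58+0.00)/2 = 0.29, v̄ = (0.59+0.00)/2 = 0.295 → q = 0.27×0.29×0.295 = 0.02310 m³/s
Q = Σ q = 1.726 m³/s

1.73 m³/s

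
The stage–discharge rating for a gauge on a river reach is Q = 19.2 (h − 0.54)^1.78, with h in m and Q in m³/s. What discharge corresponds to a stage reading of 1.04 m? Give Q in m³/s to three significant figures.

Q = 19.2 × (1.04 − 0.54)^1.78 = 19.2 × 0.5^1.78 = 5.591 m³/s

5.59 m³/s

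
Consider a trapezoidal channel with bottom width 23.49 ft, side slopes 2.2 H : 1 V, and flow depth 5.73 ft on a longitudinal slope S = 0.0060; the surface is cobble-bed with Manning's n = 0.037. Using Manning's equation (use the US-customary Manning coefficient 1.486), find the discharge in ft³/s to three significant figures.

A = (b + z·y)·y = (23.49 + 2.2×5.73)×5.73 = 206.8 ft²
P = b + 2y√(1+z²) = 23.49 + 2×5.73×√(1+2.2²) = 51.18 ft
R = A/P = 206.8/51.18 = 4.041 ft
Q = (1.486/n)·A·R^(2/3)·S^(1/2) = (1.486/0.037) × 206.8 × 4.041^(2/3) × 0.0060^(1/2) = 1632 ft³/s

1630 ft³/s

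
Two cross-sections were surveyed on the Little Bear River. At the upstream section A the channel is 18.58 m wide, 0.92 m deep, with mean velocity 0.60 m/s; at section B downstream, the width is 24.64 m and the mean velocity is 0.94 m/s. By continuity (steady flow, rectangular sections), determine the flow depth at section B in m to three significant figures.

0.443 m

Q = A₁V₁ = (18.58×0.92) × 0.60 = 10.26 m³/s
d₂ = Q/(b₂ V₂) = 10.26/(24.64×0.94) = 0.4428 m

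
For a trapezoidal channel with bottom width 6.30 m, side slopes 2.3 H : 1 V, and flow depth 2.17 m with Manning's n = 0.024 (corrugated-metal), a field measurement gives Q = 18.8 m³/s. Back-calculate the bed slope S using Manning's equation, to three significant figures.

A = (b + z·y)·y = (6.30 + 2.3×2.17)×2.17 = 24.50 m²
P = b + 2y√(1+z²) = 6.30 + 2×2.17×√(1+2.3²) = 17.18 m
R = A/P = 24.50/17.18 = 1.426 m
S = (Q·n / (1·A·R^(2/3)))² = (18.8×0.024 / (1×24.50×1.267))² = 0.0002113

0.000211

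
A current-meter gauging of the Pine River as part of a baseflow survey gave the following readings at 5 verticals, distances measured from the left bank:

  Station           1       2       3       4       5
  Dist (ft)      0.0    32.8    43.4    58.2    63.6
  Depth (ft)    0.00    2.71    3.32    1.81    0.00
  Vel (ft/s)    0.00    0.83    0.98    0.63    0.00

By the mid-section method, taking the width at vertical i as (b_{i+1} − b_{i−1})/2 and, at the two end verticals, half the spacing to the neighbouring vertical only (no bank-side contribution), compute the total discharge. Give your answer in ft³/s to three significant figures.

102 ft³/s

w_2 = (43.4 − 0.0)/2 = 21.7 ft; q_2 = 0.83 × 2.71 × 21.7 = 48.81 ft³/s
w_3 = (58.2 − 32.8)/2 = 12.7 ft; q_3 = 0.98 × 3.32 × 12.7 = 41.32 ft³/s
w_4 = (63.6 − 43.4)/2 = 10.1 ft; q_4 = 0.63 × 1.81 × 10.1 = 11.52 ft³/s
Stations 1, 5 contribute zero (depth or velocity is 0).
Q = Σ qᵢ = 101.6 ft³/s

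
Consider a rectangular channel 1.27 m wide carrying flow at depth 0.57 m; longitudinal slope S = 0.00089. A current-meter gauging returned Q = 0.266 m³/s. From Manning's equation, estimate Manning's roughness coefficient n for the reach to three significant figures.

0.0364

A = b·y = 1.27 × 0.57 = 0.7239 m²
P = b + 2y = 1.27 + 2×0.57 = 2.410 m
R = A/P = 0.7239/2.410 = 0.3004 m
n = (1/Q)·A·R^(2/3)·S^(1/2) = (1/0.266) × 0.7239 × 0.4485 × 0.02983 = 0.03641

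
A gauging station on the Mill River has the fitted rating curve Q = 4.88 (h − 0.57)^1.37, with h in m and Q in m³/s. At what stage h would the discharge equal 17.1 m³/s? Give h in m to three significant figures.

h − h₀ = (Q/C)^(1/b) = (17.1/4.88)^(1/1.37) = 2.497 m
h = 0.57 + 2.497 = 3.067 m

3.07 m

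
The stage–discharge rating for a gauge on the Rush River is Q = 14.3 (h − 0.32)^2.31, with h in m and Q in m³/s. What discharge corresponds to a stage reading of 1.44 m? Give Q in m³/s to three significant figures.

18.6 m³/s

Q = 14.3 × (1.44 − 0.32)^2.31 = 14.3 × 1.12^2.31 = 18.58 m³/s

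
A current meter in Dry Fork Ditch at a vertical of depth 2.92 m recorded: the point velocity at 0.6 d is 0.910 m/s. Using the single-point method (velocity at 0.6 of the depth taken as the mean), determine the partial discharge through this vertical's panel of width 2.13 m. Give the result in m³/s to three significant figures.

5.66 m³/s

v̄ = v₀.₆ = 0.910 m/s
q = v̄ × d × w = 0.9100 × 2.92 × 2.13 = 5.660 m³/s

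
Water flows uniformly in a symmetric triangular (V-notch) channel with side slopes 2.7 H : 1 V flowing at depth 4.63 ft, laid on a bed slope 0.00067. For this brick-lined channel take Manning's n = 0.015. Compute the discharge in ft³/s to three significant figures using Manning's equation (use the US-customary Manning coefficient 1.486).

249 ft³/s

A = z·y² = 2.7×4.63² = 57.88 ft²
P = 2y√(1+z²) = 2×4.63×√(1+2.7²) = 26.66 ft
R = A/P = 57.88/26.66 = 2.171 ft
Q = (1.486/n)·A·R^(2/3)·S^(1/2) = (1.486/0.015) × 57.88 × 2.171^(2/3) × 0.00067^(1/2) = 248.8 ft³/s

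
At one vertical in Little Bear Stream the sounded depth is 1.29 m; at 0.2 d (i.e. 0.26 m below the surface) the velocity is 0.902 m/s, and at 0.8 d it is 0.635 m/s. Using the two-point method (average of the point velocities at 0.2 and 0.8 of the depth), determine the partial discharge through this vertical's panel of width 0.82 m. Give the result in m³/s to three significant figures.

v̄ = (0.902 + 0.635) / 2 = 0.7685 m/s
q = v̄ × d × w = 0.7685 × 1.29 × 0.82 = 0.8129 m³/s

0.813 m³/s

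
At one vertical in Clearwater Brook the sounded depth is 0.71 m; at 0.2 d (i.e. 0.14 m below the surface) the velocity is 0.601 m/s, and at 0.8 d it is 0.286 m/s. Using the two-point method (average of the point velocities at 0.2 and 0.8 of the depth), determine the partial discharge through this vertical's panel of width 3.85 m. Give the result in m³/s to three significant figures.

1.21 m³/s

v̄ = (0.601 + 0.286) / 2 = 0.4435 m/s
q = v̄ × d × w = 0.4435 × 0.71 × 3.85 = 1.212 m³/s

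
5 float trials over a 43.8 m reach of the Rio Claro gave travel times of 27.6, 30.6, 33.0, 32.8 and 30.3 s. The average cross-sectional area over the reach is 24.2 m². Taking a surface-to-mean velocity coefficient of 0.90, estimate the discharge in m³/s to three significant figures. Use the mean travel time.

30.9 m³/s

t̄ = (27.6 + 30.6 + 33.0 + 32.8 + 30.3) / 5 = 30.86 s
v_surface = L / t̄ = 43.8 / 30.86 = 1.419 m/s
v_mean = 0.90 × 1.419 = 1.277 m/s
Q = A × v_mean = 24.2 × 1.277 = 30.91 m³/s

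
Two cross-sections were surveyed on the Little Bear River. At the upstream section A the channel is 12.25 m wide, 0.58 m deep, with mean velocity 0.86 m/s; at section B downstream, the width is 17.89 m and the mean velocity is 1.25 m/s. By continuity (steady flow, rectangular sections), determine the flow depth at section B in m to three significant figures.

0.273 m

Q = A₁V₁ = (12.25×0.58) × 0.86 = 6.110 m³/s
d₂ = Q/(b₂ V₂) = 6.110/(17.89×1.25) = 0.2732 m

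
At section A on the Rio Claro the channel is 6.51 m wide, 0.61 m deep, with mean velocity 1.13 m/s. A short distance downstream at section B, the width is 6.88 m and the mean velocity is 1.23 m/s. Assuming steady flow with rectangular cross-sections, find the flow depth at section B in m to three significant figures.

0.530 m

Q = A₁V₁ = (6.51×0.61) × 1.13 = 4.487 m³/s
d₂ = Q/(b₂ V₂) = 4.487/(6.88×1.23) = 0.5303 m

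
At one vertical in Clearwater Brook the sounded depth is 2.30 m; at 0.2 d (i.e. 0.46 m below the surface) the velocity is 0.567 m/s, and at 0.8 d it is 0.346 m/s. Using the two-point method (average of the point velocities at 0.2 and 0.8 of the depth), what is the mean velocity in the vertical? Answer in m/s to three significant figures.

0.457 m/s

v̄ = (0.567 + 0.346) / 2 = 0.4565 m/s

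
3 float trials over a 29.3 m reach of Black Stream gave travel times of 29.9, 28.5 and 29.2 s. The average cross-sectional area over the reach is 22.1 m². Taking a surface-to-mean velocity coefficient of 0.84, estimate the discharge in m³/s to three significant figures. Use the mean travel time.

18.6 m³/s

t̄ = (29.9 + 28.5 + 29.2) / 3 = 29.2 s
v_surface = L / t̄ = 29.3 / 29.2 = 1.003 m/s
v_mean = 0.84 × 1.003 = 0.8429 m/s
Q = A × v_mean = 22.1 × 0.8429 = 18.63 m³/s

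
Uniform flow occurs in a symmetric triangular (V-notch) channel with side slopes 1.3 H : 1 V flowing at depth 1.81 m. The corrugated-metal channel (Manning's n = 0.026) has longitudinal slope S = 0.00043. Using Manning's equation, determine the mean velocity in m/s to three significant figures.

A = z·y² = 1.3×1.81² = 4.259 m²
P = 2y√(1+z²) = 2×1.81×√(1+1.3²) = 5.937 m
R = A/P = 4.259/5.937 = 0.7173 m
Q = (1/n)·A·R^(2/3)·S^(1/2) = (1/0.026) × 4.259 × 0.7173^(2/3) × 0.00043^(1/2) = 2.722 m³/s
V = Q/A = 2.722/4.259 = 0.6391 m/s

0.639 m/s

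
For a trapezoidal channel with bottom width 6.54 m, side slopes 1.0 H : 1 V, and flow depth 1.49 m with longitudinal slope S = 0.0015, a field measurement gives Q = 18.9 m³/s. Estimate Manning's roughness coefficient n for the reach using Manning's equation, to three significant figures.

A = (b + z·y)·y = (6.54 + 1.0×1.49)×1.49 = 11.96 m²
P = b + 2y√(1+z²) = 6.54 + 2×1.49×√(1+1.0²) = 10.75 m
R = A/P = 11.96/10.75 = 1.113 m
n = (1/Q)·A·R^(2/3)·S^(1/2) = (1/18.9) × 11.96 × 1.074 × 0.03873 = 0.02632

0.0263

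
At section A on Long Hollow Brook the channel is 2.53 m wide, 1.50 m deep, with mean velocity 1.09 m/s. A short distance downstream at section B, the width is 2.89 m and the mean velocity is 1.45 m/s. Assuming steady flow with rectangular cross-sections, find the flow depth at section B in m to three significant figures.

0.987 m

Q = A₁V₁ = (2.53×1.50) × 1.09 = 4.137 m³/s
d₂ = Q/(b₂ V₂) = 4.137/(2.89×1.45) = 0.9871 m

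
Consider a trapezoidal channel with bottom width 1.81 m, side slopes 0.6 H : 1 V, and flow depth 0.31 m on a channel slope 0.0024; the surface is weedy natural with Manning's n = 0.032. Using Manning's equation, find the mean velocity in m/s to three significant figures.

A = (b + z·y)·y = (1.81 + 0.6×0.31)×0.31 = 0.6188 m²
P = b + 2y√(1+z²) = 1.81 + 2×0.31×√(1+0.6²) = 2.533 m
R = A/P = 0.6188/2.533 = 0.2443 m
Q = (1/n)·A·R^(2/3)·S^(1/2) = (1/0.032) × 0.6188 × 0.2443^(2/3) × 0.0024^(1/2) = 0.3702 m³/s
V = Q/A = 0.3702/0.6188 = 0.5982 m/s

0.598 m/s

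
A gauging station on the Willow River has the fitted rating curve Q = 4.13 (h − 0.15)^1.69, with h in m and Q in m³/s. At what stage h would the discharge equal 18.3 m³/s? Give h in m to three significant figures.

h − h₀ = (Q/C)^(1/b) = (18.3/4.13)^(1/1.69) = 2.413 m
h = 0.15 + 2.413 = 2.563 m

2.56 m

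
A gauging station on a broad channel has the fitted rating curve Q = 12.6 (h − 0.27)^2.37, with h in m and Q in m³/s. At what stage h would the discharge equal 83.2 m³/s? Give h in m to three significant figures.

2.49 m

h − h₀ = (Q/C)^(1/b) = (83.2/12.6)^(1/2.37) = 2.218 m
h = 0.27 + 2.218 = 2.488 m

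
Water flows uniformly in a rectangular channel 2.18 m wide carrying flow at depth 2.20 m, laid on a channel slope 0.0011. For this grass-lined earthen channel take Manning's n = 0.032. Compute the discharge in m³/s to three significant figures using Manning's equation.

4.03 m³/s

A = b·y = 2.18 × 2.20 = 4.796 m²
P = b + 2y = 2.18 + 2×2.20 = 6.580 m
R = A/P = 4.796/6.580 = 0.7289 m
Q = (1/n)·A·R^(2/3)·S^(1/2) = (1/0.032) × 4.796 × 0.7289^(2/3) × 0.0011^(1/2) = 4.026 m³/s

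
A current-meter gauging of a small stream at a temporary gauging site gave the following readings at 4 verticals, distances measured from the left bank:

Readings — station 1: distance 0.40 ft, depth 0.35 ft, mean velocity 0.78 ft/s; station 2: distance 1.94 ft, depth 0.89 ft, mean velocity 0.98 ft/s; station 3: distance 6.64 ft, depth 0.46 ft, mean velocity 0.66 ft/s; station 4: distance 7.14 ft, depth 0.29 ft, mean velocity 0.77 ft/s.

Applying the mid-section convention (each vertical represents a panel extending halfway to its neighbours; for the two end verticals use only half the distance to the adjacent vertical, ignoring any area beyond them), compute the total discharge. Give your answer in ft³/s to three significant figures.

w_1 = (1.94 − 0.40)/2 = 0.77 ft; q_1 = 0.78 × 0.35 × 0.77 = 0.2102 ft³/s
w_2 = (6.64 − 0.40)/2 = 3.12 ft; q_2 = 0.98 × 0.89 × 3.12 = 2.721 ft³/s
w_3 = (7.14 − 1.94)/2 = 2.6 ft; q_3 = 0.66 × 0.46 × 2.6 = 0.7894 ft³/s
w_4 = (7.14 − 6.64)/2 = 0.25 ft; q_4 = 0.77 × 0.29 × 0.25 = 0.05583 ft³/s
Q = Σ qᵢ = 3.777 ft³/s

3.78 ft³/s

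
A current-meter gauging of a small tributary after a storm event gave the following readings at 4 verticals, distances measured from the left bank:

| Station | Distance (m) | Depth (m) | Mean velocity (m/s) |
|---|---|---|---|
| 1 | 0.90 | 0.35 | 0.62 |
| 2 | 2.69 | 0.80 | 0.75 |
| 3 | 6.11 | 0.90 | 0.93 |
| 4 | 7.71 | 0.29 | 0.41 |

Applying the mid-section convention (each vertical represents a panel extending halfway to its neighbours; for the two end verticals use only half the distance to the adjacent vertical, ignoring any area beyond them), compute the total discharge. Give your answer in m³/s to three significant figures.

3.95 m³/s

w_1 = (2.69 − 0.90)/2 = 0.895 m; q_1 = 0.62 × 0.35 × 0.895 = 0.1942 m³/s
w_2 = (6.11 − 0.90)/2 = 2.605 m; q_2 = 0.75 × 0.80 × 2.605 = 1.563 m³/s
w_3 = (7.71 − 2.69)/2 = 2.51 m; q_3 = 0.93 × 0.90 × 2.51 = 2.101 m³/s
w_4 = (7.71 − 6.11)/2 = 0.8 m; q_4 = 0.41 × 0.29 × 0.8 = 0.09512 m³/s
Q = Σ qᵢ = 3.953 m³/s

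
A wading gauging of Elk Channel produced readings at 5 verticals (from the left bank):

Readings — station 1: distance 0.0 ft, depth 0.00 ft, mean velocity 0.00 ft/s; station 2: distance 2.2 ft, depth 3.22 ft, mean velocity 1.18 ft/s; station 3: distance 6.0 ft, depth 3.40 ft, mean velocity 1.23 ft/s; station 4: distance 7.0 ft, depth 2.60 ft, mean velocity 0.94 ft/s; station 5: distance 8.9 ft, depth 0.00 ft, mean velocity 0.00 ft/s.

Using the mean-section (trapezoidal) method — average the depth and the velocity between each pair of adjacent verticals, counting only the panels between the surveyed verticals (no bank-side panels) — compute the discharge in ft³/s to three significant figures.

Panel 1-2: Δb = 2.2 ft, d̄ = (0.00+3.22)/2 = 1.61, v̄ = (0.00+1.18)/2 = 0.59 → q = 2.2×1.61×0.59 = 2.090 ft³/s
Panel 2-3: Δb = 3.8 ft, d̄ = (3.22+3.40)/2 = 3.31, v̄ = (1.18+1.23)/2 = 1.205 → q = 3.8×3.31×1.205 = 15.16 ft³/s
Panel 3-4: Δb = 1 ft, d̄ = (3.40+2.60)/2 = 3, v̄ = (1.23+0.94)/2 = 1.085 → q = 1×3×1.085 = 3.255 ft³/s
Panel 4-5: Δb = 1.9 ft, d̄ = (2.60+0.00)/2 = 1.3, v̄ = (0.94+0.00)/2 = 0.47 → q = 1.9×1.3×0.47 = 1.161 ft³/s
Q = Σ q = 21.66 ft³/s

21.7 ft³/s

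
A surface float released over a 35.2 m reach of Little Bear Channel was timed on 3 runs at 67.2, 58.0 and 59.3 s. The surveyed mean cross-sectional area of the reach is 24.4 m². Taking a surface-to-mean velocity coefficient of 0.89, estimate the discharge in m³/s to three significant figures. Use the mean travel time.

t̄ = (67.2 + 58.0 + 59.3) / 3 = 61.5 s
v_surface = L / t̄ = 35.2 / 61.5 = 0.5724 m/s
v_mean = 0.89 × 0.5724 = 0.5094 m/s
Q = A × v_mean = 24.4 × 0.5094 = 12.43 m³/s

12.4 m³/s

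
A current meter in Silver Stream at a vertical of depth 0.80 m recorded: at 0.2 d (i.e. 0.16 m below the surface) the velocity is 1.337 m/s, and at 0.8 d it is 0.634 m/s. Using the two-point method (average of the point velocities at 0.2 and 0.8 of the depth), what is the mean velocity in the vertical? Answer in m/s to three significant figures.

0.986 m/s

v̄ = (1.337 + 0.634) / 2 = 0.9855 m/s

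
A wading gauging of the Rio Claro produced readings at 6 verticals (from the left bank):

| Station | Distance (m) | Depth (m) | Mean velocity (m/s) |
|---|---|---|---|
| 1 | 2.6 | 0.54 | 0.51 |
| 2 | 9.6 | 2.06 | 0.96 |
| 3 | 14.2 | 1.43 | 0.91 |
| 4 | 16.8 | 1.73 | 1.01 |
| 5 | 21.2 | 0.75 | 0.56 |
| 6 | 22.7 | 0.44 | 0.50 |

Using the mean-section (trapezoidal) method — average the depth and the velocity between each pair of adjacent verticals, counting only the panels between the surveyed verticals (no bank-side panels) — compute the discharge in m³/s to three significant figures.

Panel 1-2: Δb = 7 m, d̄ = (0.54+2.06)/2 = 1.3, v̄ = (0.51+0.96)/2 = 0.735 → q = 7×1.3×0.735 = 6.689 m³/s
Panel 2-3: Δb = 4.6 m, d̄ = (2.06+1.43)/2 = 1.745, v̄ = (0.96+0.91)/2 = 0.935 → q = 4.6×1.745×0.935 = 7.505 m³/s
Panel 3-4: Δb = 2.6 m, d̄ = (1.43+1.73)/2 = 1.58, v̄ = (0.91+1.01)/2 = 0.96 → q = 2.6×1.58×0.96 = 3.944 m³/s
Panel 4-5: Δb = 4.4 m, d̄ = (1.73+0.75)/2 = 1.24, v̄ = (1.01+0.56)/2 = 0.785 → q = 4.4×1.24×0.785 = 4.283 m³/s
Panel 5-6: Δb = 1.5 m, d̄ = (0.75+0.44)/2 = 0.595, v̄ = (0.56+0.50)/2 = 0.53 → q = 1.5×0.595×0.53 = 0.4730 m³/s
Q = Σ q = 22.89 m³/s

22.9 m³/s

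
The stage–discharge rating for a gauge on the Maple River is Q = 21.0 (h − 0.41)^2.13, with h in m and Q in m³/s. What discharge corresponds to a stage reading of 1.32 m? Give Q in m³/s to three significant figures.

17.2 m³/s

Q = 21.0 × (1.32 − 0.41)^2.13 = 21.0 × 0.91^2.13 = 17.18 m³/s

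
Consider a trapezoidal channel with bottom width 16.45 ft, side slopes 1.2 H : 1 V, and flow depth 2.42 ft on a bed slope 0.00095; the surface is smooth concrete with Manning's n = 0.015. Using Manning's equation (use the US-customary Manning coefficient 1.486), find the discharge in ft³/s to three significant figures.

223 ft³/s

A = (b + z·y)·y = (16.45 + 1.2×2.42)×2.42 = 46.84 ft²
P = b + 2y√(1+z²) = 16.45 + 2×2.42×√(1+1.2²) = 24.01 ft
R = A/P = 46.84/24.01 = 1.951 ft
Q = (1.486/n)·A·R^(2/3)·S^(1/2) = (1.486/0.015) × 46.84 × 1.951^(2/3) × 0.00095^(1/2) = 223.3 ft³/s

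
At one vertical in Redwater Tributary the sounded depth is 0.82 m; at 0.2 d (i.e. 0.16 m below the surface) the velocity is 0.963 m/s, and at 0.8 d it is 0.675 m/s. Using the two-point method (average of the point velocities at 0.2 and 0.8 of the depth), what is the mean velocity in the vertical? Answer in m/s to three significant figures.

0.819 m/s

v̄ = (0.963 + 0.675) / 2 = 0.8190 m/s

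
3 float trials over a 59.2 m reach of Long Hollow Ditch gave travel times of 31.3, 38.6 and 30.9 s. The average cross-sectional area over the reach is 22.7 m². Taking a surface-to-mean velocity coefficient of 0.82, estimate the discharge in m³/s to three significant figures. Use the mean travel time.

t̄ = (31.3 + 38.6 + 30.9) / 3 = 33.6 s
v_surface = L / t̄ = 59.2 / 33.6 = 1.762 m/s
v_mean = 0.82 × 1.762 = 1.445 m/s
Q = A × v_mean = 22.7 × 1.445 = 32.80 m³/s

32.8 m³/s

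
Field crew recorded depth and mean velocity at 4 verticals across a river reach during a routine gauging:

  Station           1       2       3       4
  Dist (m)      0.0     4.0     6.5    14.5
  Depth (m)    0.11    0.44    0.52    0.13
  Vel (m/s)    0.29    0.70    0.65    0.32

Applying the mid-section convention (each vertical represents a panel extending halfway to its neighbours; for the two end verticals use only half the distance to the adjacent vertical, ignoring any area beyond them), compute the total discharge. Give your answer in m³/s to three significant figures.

3.01 m³/s

w_1 = (4.0 − 0.0)/2 = 2 m; q_1 = 0.29 × 0.11 × 2 = 0.06380 m³/s
w_2 = (6.5 − 0.0)/2 = 3.25 m; q_2 = 0.70 × 0.44 × 3.25 = 1.001 m³/s
w_3 = (14.5 − 4.0)/2 = 5.25 m; q_3 = 0.65 × 0.52 × 5.25 = 1.775 m³/s
w_4 = (14.5 − 6.5)/2 = 4 m; q_4 = 0.32 × 0.13 × 4 = 0.1664 m³/s
Q = Σ qᵢ = 3.006 m³/s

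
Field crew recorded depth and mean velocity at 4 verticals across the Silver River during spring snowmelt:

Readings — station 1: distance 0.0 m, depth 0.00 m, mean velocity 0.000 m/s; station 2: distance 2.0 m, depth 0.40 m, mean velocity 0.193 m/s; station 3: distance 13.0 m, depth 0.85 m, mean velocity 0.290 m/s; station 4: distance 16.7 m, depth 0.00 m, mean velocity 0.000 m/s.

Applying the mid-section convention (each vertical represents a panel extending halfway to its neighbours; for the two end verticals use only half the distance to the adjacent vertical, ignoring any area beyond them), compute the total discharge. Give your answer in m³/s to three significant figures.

2.31 m³/s

w_2 = (13.0 − 0.0)/2 = 6.5 m; q_2 = 0.193 × 0.40 × 6.5 = 0.5018 m³/s
w_3 = (16.7 − 2.0)/2 = 7.35 m; q_3 = 0.290 × 0.85 × 7.35 = 1.812 m³/s
Stations 1, 4 contribute zero (depth or velocity is 0).
Q = Σ qᵢ = 2.314 m³/s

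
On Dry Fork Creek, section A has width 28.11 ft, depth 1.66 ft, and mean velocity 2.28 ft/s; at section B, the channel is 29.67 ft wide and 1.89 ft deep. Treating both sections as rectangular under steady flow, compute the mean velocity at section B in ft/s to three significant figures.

Q = A₁V₁ = (28.11×1.66) × 2.28 = 106.4 ft³/s
A₂ = 29.67 × 1.89 = 56.08 ft²
V₂ = Q/A₂ = 106.4/56.08 = 1.897 ft/s

1.90 ft/s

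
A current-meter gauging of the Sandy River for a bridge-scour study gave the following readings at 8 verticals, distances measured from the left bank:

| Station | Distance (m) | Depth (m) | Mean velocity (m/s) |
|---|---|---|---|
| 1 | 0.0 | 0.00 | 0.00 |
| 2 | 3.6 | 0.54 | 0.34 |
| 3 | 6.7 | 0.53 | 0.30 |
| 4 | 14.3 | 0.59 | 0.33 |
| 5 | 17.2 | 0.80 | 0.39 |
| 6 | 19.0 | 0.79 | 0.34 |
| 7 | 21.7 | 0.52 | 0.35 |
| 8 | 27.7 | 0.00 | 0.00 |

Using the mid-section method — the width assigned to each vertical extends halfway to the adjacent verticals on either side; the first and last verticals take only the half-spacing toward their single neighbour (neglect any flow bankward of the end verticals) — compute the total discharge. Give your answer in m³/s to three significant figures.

w_2 = (6.7 − 0.0)/2 = 3.35 m; q_2 = 0.34 × 0.54 × 3.35 = 0.6151 m³/s
w_3 = (14.3 − 3.6)/2 = 5.35 m; q_3 = 0.30 × 0.53 × 5.35 = 0.8507 m³/s
w_4 = (17.2 − 6.7)/2 = 5.25 m; q_4 = 0.33 × 0.59 × 5.25 = 1.022 m³/s
w_5 = (19.0 − 14.3)/2 = 2.35 m; q_5 = 0.39 × 0.80 × 2.35 = 0.7332 m³/s
w_6 = (21.7 − 17.2)/2 = 2.25 m; q_6 = 0.34 × 0.79 × 2.25 = 0.6044 m³/s
w_7 = (27.7 − 19.0)/2 = 4.35 m; q_7 = 0.35 × 0.52 × 4.35 = 0.7917 m³/s
Stations 1, 8 contribute zero (depth or velocity is 0).
Q = Σ qᵢ = 4.617 m³/s

4.62 m³/s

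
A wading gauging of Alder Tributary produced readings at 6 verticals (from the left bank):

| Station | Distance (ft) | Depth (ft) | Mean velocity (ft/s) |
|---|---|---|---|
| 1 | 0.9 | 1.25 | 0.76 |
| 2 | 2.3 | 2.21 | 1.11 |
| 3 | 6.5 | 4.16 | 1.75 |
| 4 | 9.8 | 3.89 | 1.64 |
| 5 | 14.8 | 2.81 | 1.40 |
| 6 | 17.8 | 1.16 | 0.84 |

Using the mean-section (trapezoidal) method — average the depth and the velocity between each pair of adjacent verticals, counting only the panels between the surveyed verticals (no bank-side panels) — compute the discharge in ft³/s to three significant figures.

76.0 ft³/s

Panel 1-2: Δb = 1.4 ft, d̄ = (1.25+2.21)/2 = 1.73, v̄ = (0.76+1.11)/2 = 0.935 → q = 1.4×1.73×0.935 = 2.265 ft³/s
Panel 2-3: Δb = 4.2 ft, d̄ = (2.21+4.16)/2 = 3.185, v̄ = (1.11+1.75)/2 = 1.43 → q = 4.2×3.185×1.43 = 19.13 ft³/s
Panel 3-4: Δb = 3.3 ft, d̄ = (4.16+3.89)/2 = 4.025, v̄ = (1.75+1.64)/2 = 1.695 → q = 3.3×4.025×1.695 = 22.51 ft³/s
Panel 4-5: Δb = 5 ft, d̄ = (3.89+2.81)/2 = 3.35, v̄ = (1.64+1.40)/2 = 1.52 → q = 5×3.35×1.52 = 25.46 ft³/s
Panel 5-6: Δb = 3 ft, d̄ = (2.81+1.16)/2 = 1.985, v̄ = (1.40+0.84)/2 = 1.12 → q = 3×1.985×1.12 = 6.670 ft³/s
Q = Σ q = 76.04 ft³/s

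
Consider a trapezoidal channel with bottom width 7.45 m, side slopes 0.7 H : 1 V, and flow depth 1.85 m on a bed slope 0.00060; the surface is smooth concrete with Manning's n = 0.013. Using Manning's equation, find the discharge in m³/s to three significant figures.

37.3 m³/s

A = (b + z·y)·y = (7.45 + 0.7×1.85)×1.85 = 16.18 m²
P = b + 2y√(1+z²) = 7.45 + 2×1.85×√(1+0.7²) = 11.97 m
R = A/P = 16.18/11.97 = 1.352 m
Q = (1/n)·A·R^(2/3)·S^(1/2) = (1/0.013) × 16.18 × 1.352^(2/3) × 0.00060^(1/2) = 37.27 m³/s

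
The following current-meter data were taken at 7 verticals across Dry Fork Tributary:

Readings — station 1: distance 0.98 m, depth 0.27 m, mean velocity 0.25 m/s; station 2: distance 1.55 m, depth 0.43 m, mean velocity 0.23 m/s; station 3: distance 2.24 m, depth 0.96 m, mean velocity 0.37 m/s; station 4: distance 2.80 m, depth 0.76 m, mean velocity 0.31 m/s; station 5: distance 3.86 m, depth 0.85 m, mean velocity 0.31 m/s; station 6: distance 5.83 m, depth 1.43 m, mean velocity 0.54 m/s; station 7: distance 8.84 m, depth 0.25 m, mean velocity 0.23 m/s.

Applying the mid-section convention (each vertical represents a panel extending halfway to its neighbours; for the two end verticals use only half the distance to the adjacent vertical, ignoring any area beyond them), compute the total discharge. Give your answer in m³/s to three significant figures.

2.90 m³/s

w_1 = (1.55 − 0.98)/2 = 0.285 m; q_1 = 0.25 × 0.27 × 0.285 = 0.01924 m³/s
w_2 = (2.24 − 0.98)/2 = 0.63 m; q_2 = 0.23 × 0.43 × 0.63 = 0.06231 m³/s
w_3 = (2.80 − 1.55)/2 = 0.625 m; q_3 = 0.37 × 0.96 × 0.625 = 0.2220 m³/s
w_4 = (3.86 − 2.24)/2 = 0.81 m; q_4 = 0.31 × 0.76 × 0.81 = 0.1908 m³/s
w_5 = (5.83 − 2.80)/2 = 1.515 m; q_5 = 0.31 × 0.85 × 1.515 = 0.3992 m³/s
w_6 = (8.84 − 3.86)/2 = 2.49 m; q_6 = 0.54 × 1.43 × 2.49 = 1.923 m³/s
w_7 = (8.84 − 5.83)/2 = 1.505 m; q_7 = 0.23 × 0.25 × 1.505 = 0.08654 m³/s
Q = Σ qᵢ = 2.903 m³/s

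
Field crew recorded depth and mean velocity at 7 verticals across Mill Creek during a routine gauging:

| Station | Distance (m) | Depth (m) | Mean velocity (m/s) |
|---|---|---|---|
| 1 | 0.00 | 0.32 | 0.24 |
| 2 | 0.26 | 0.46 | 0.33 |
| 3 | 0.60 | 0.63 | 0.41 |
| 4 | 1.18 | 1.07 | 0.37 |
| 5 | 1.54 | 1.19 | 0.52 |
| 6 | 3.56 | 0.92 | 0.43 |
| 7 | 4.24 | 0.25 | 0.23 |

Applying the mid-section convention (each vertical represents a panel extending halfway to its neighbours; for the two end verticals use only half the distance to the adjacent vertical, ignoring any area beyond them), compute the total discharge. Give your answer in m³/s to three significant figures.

w_1 = (0.26 − 0.00)/2 = 0.13 m; q_1 = 0.24 × 0.32 × 0.13 = 0.009984 m³/s
w_2 = (0.60 − 0.00)/2 = 0.3 m; q_2 = 0.33 × 0.46 × 0.3 = 0.04554 m³/s
w_3 = (1.18 − 0.26)/2 = 0.46 m; q_3 = 0.41 × 0.63 × 0.46 = 0.1188 m³/s
w_4 = (1.54 − 0.60)/2 = 0.47 m; q_4 = 0.37 × 1.07 × 0.47 = 0.1861 m³/s
w_5 = (3.56 − 1.18)/2 = 1.19 m; q_5 = 0.52 × 1.19 × 1.19 = 0.7364 m³/s
w_6 = (4.24 − 1.54)/2 = 1.35 m; q_6 = 0.43 × 0.92 × 1.35 = 0.5341 m³/s
w_7 = (4.24 − 3.56)/2 = 0.34 m; q_7 = 0.23 × 0.25 × 0.34 = 0.01955 m³/s
Q = Σ qᵢ = 1.650 m³/s

1.65 m³/s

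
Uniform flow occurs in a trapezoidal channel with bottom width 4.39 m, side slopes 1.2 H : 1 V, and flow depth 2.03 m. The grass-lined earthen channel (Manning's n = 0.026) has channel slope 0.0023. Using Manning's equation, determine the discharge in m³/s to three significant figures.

30.3 m³/s

A = (b + z·y)·y = (4.39 + 1.2×2.03)×2.03 = 13.86 m²
P = b + 2y√(1+z²) = 4.39 + 2×2.03×√(1+1.2²) = 10.73 m
R = A/P = 13.86/10.73 = 1.291 m
Q = (1/n)·A·R^(2/3)·S^(1/2) = (1/0.026) × 13.86 × 1.291^(2/3) × 0.0023^(1/2) = 30.31 m³/s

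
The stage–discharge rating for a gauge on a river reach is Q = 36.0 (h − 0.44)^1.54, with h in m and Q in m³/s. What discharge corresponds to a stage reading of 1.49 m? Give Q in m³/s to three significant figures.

38.8 m³/s

Q = 36.0 × (1.49 − 0.44)^1.54 = 36.0 × 1.05^1.54 = 38.81 m³/s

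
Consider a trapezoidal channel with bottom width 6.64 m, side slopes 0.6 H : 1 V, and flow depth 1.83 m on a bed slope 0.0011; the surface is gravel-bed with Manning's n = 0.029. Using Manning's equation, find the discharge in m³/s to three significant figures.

19.3 m³/s

A = (b + z·y)·y = (6.64 + 0.6×1.83)×1.83 = 14.16 m²
P = b + 2y√(1+z²) = 6.64 + 2×1.83×√(1+0.6²) = 10.91 m
R = A/P = 14.16/10.91 = 1.298 m
Q = (1/n)·A·R^(2/3)·S^(1/2) = (1/0.029) × 14.16 × 1.298^(2/3) × 0.0011^(1/2) = 19.27 m³/s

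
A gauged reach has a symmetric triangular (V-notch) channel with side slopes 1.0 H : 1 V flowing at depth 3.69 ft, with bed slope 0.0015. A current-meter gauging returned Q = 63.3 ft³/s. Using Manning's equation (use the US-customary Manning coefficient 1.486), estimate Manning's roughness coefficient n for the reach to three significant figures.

0.0148

A = z·y² = 1.0×3.69² = 13.62 ft²
P = 2y√(1+z²) = 2×3.69×√(1+1.0²) = 10.44 ft
R = A/P = 13.62/10.44 = 1.305 ft
n = (1.486/Q)·A·R^(2/3)·S^(1/2) = (1.486/63.3) × 13.62 × 1.194 × 0.03873 = 0.01478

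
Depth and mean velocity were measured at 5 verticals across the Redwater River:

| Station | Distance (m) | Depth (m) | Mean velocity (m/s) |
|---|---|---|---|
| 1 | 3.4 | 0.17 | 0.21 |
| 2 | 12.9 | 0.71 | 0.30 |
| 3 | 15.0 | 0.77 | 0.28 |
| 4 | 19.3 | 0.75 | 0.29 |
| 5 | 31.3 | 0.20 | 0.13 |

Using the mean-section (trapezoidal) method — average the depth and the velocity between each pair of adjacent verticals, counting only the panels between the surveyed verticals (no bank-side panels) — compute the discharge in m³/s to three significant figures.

Panel 1-2: Δb = 9.5 m, d̄ = (0.17+0.71)/2 = 0.44, v̄ = (0.21+0.30)/2 = 0.255 → q = 9.5×0.44×0.255 = 1.066 m³/s
Panel 2-3: Δb = 2.1 m, d̄ = (0.71+0.77)/2 = 0.74, v̄ = (0.30+0.28)/2 = 0.29 → q = 2.1×0.74×0.29 = 0.4507 m³/s
Panel 3-4: Δb = 4.3 m, d̄ = (0.77+0.75)/2 = 0.76, v̄ = (0.28+0.29)/2 = 0.285 → q = 4.3×0.76×0.285 = 0.9314 m³/s
Panel 4-5: Δb = 12 m, d̄ = (0.75+0.20)/2 = 0.475, v̄ = (0.29+0.13)/2 = 0.21 → q = 12×0.475×0.21 = 1.197 m³/s
Q = Σ q = 3.645 m³/s

3.64 m³/s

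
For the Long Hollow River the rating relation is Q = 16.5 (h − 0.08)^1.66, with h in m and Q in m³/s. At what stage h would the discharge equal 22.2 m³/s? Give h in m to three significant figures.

1.28 m

h − h₀ = (Q/C)^(1/b) = (22.2/16.5)^(1/1.66) = 1.196 m
h = 0.08 + 1.196 = 1.276 m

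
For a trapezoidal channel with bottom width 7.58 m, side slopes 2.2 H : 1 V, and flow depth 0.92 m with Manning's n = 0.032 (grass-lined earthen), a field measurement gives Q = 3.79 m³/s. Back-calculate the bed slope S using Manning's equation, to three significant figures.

0.000284

A = (b + z·y)·y = (7.58 + 2.2×0.92)×0.92 = 8.836 m²
P = b + 2y√(1+z²) = 7.58 + 2×0.92×√(1+2.2²) = 12.03 m
R = A/P = 8.836/12.03 = 0.7347 m
S = (Q·n / (1·A·R^(2/3)))² = (3.79×0.032 / (1×8.836×0.8142))² = 0.0002842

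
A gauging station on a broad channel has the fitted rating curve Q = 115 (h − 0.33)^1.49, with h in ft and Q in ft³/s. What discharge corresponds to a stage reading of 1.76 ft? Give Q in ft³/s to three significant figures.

Q = 115 × (1.76 − 0.33)^1.49 = 115 × 1.43^1.49 = 196.0 ft³/s

196 ft³/s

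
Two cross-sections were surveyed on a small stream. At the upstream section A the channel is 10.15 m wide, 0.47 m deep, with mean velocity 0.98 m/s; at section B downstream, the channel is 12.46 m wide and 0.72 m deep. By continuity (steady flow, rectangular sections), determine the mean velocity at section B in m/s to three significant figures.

Q = A₁V₁ = (10.15×0.47) × 0.98 = 4.675 m³/s
A₂ = 12.46 × 0.72 = 8.971 m²
V₂ = Q/A₂ = 4.675/8.971 = 0.5211 m/s

0.521 m/s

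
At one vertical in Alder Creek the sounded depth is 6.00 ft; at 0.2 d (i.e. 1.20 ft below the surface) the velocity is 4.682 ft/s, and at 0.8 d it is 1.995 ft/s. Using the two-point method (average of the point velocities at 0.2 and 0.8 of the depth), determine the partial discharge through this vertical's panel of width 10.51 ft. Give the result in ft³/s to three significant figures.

211 ft³/s

v̄ = (4.682 + 1.995) / 2 = 3.339 ft/s
q = v̄ × d × w = 3.339 × 6.00 × 10.51 = 210.5 ft³/s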